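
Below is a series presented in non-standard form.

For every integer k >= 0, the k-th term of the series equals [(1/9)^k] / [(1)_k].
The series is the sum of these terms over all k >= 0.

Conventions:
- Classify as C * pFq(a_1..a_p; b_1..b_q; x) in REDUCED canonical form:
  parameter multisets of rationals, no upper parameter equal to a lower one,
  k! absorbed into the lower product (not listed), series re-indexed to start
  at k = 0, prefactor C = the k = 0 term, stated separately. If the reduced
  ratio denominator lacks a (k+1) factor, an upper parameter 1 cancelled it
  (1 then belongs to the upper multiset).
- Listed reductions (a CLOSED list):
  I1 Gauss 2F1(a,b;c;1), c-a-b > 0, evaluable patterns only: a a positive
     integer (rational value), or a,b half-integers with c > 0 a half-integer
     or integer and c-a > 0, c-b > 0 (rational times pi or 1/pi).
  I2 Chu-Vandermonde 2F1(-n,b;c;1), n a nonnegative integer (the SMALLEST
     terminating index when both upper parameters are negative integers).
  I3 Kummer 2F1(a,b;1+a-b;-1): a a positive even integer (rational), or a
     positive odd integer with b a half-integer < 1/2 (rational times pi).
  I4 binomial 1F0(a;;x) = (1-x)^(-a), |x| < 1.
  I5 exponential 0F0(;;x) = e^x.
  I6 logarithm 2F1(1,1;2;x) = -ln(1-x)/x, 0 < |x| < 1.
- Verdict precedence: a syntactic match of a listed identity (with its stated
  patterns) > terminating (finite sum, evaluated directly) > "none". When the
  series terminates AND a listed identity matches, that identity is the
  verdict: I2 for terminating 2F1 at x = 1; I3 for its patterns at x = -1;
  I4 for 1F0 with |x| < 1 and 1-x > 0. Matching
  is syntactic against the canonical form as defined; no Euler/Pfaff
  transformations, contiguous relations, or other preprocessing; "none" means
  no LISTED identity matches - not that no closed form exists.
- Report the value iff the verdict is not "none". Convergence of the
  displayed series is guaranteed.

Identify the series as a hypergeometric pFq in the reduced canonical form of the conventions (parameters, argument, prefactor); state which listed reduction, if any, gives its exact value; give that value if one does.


First insight: from the first term 1: (1)_k (C = 1) is k! itself.
Ratio: r(k) = (1/9) * 1 / [(k+1)] ; factor over Q: parameters, x = (1/9), and C = 1.

x = 1/9 here; the reduced form reads 0F0, upper {-}, lower {-}, C = 1. Verdict: this is the I5 exponential reduction (the 0F0 exponential series at x = 1/9). Exact value: e^(1/9).


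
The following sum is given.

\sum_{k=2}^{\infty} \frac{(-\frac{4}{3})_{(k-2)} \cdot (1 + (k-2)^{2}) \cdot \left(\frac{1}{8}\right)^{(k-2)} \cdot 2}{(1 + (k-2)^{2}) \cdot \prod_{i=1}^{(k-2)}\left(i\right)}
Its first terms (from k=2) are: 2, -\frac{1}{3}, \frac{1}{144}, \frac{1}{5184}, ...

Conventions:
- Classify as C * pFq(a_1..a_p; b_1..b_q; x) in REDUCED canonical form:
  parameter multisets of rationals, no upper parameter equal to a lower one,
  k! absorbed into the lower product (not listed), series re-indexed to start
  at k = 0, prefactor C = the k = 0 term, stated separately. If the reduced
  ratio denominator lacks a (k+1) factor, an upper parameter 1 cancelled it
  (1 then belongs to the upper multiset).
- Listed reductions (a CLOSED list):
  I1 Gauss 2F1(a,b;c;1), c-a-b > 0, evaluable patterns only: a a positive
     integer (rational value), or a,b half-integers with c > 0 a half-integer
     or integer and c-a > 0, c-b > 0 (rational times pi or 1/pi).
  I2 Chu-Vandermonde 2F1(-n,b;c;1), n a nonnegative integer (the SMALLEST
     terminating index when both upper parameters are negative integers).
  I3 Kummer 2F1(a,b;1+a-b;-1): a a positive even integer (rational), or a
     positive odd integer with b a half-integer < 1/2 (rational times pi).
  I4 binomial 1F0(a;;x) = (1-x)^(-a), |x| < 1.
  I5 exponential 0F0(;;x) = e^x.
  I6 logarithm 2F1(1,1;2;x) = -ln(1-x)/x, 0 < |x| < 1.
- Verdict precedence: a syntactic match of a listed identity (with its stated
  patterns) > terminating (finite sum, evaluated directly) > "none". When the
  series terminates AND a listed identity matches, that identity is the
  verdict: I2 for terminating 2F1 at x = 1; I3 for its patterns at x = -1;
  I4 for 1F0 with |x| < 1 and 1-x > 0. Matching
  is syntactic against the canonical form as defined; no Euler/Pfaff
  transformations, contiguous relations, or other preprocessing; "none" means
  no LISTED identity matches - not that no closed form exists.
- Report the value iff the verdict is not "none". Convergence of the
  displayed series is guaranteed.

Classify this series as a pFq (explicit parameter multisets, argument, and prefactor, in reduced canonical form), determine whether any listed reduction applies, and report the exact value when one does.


Prefactor 2, argument \frac{1}{8}: 1F0 with upper {-\frac{4}{3}} over lower {-}. Verdict at x = \frac{1}{8}: the binomial series (I4) matches (the 1F0 binomial series: exponent 4/3, x = \frac{1}{8}). Sum: 2 \cdot \left(\frac{7}{8}\right)^{\frac{4}{3}}.

Key step: with t_0 = 2, the product of the first k integers (C = 2, x = 1/8) is k!.
Consecutive-term ratio: r(k) = \frac{1}{8} * (k-\frac{4}{3}) / [(k+1)] - rational; roots negated = parameters, x = \frac{1}{8}, C = 2.


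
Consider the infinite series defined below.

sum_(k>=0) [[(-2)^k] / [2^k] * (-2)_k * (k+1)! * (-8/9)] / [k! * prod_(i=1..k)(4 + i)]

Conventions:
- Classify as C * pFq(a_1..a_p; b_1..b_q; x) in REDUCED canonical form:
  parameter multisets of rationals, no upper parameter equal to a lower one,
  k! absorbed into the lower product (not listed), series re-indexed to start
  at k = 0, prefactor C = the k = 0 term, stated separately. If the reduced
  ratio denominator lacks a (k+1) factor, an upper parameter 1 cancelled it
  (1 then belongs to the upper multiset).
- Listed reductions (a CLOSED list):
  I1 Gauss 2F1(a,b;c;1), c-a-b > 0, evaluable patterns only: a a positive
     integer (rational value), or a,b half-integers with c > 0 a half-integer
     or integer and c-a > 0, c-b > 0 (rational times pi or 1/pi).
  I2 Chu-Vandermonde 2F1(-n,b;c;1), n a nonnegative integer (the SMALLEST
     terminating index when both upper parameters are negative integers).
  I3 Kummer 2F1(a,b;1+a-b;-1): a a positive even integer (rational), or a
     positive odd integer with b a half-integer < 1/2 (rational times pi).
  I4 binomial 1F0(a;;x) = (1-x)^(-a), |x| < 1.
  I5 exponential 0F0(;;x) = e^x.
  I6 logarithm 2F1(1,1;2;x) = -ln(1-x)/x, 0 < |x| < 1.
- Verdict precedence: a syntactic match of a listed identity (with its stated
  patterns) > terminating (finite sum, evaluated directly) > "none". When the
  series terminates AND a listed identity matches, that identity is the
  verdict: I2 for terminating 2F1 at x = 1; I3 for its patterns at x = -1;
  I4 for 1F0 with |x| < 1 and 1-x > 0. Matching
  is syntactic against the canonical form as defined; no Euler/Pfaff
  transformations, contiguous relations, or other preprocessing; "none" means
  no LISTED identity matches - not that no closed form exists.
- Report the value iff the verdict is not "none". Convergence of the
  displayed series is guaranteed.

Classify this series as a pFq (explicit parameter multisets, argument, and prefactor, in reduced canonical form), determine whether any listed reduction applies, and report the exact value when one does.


Key step: with t_0 = -8/9, the lower running product (C = -8/9, x = -1) is a rising factorial.
Adjacent-term ratio: r(k) = (-1) * (k-2) (k+2) / [(k+5) (k+1)] - rational; roots negated = parameters, x = (-1), C = -8/9.

At argument -1: a 2F1 with upper {-2, 2}, lower {5}, scaled by C = -8/9. Verdict: Kummer's theorem (I3) applies (x = -1; c = 5 equals 1+a-b for upper {-2, 2}: listed pattern). Hence: -16/9.


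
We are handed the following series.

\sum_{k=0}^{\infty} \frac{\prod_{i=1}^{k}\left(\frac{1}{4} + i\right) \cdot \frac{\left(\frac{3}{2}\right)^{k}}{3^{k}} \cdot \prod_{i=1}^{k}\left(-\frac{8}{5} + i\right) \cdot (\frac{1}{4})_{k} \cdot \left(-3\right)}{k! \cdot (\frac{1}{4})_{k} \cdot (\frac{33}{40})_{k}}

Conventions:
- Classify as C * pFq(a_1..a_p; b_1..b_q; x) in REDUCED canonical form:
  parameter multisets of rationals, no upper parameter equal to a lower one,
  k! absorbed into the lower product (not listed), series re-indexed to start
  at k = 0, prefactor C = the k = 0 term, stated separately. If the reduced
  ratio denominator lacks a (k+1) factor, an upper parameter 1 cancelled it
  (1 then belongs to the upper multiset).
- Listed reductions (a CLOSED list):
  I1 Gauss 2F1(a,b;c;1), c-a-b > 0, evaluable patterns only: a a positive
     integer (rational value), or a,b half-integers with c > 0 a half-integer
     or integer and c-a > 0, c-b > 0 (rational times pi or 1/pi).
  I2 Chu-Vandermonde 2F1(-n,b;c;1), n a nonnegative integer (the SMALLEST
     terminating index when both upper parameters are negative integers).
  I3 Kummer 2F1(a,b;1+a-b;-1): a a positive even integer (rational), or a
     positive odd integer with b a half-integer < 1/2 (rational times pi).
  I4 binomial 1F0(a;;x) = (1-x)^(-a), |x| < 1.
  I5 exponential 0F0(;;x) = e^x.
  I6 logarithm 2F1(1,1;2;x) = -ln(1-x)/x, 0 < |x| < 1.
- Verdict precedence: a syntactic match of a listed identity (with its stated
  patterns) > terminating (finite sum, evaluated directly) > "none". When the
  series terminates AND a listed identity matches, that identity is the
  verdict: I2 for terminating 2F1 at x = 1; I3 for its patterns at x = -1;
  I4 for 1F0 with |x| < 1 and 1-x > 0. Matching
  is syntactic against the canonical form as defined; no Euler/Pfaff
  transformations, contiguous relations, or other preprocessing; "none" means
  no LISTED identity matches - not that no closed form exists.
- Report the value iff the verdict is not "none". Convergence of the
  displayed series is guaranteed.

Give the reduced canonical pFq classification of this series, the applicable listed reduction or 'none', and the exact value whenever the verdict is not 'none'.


This is -3 * 2F1(-\frac{3}{5}, \frac{5}{4}; \frac{33}{40}; \frac{1}{2}) in reduced canonical form. Verdict: none - at argument \frac{1}{2} the multisets {-\frac{3}{5}, \frac{5}{4}} ; {\frac{33}{40}} match no listed identity.

Key step: x = \frac{1}{2} and the running product (prefactor -3) telescopes to a rising factorial.
Term ratio: r(k) = \frac{1}{2} * (k-\frac{3}{5}) (k+\frac{5}{4}) / [(k+\frac{33}{40}) (k+1)] - rational; roots negated = parameters, x = \frac{1}{2}, C = -3.


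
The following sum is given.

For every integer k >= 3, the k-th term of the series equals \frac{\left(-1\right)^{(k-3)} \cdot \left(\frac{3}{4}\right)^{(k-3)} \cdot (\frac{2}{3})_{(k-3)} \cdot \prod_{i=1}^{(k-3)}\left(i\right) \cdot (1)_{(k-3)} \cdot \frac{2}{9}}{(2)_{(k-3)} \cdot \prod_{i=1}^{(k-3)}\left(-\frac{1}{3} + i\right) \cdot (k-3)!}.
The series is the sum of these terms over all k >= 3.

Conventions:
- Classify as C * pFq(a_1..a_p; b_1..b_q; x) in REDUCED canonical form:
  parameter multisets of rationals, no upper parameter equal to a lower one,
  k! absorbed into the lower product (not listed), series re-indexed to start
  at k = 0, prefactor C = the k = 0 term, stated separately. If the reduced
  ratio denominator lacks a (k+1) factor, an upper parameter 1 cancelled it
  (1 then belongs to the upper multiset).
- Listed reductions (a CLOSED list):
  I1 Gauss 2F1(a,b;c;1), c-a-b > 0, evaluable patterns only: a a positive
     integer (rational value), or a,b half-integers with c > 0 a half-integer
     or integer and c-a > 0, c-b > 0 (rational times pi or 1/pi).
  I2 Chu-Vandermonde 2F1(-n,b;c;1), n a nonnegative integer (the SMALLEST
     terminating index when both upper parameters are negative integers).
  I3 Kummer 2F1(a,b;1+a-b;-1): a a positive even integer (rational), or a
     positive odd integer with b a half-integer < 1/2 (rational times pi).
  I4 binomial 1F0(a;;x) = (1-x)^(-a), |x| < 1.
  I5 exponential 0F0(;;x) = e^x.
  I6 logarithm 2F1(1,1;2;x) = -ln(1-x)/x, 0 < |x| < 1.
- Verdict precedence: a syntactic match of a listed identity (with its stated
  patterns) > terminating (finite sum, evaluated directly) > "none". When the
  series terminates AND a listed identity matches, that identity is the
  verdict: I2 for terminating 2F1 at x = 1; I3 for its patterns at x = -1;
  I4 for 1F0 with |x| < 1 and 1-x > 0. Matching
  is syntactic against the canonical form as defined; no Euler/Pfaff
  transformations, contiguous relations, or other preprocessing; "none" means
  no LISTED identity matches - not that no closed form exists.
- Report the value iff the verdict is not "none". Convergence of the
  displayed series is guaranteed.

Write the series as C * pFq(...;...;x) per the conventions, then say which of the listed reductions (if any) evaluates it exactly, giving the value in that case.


Classification (C = \frac{2}{9}): 2F1 with upper {1, 1}, lower {2}, argument x = -\frac{3}{4}. Verdict: the I6 logarithm reduction matches (the logarithm: parameters (1,1;2), x = -\frac{3}{4}). Sum: \frac{8}{27} \cdot \ln\left(\frac{7}{4}\right).

First insight: t_0 being \frac{2}{9}, the (-1)^k factor (prefactor 2/9) folds into the argument's sign.
Term ratio: r(k) = -\frac{3}{4} * (k+1) (k+1) / [(k+2) (k+1)] - rational in k. x = -\frac{3}{4}; t_0 = \frac{2}{9}; negate the roots.


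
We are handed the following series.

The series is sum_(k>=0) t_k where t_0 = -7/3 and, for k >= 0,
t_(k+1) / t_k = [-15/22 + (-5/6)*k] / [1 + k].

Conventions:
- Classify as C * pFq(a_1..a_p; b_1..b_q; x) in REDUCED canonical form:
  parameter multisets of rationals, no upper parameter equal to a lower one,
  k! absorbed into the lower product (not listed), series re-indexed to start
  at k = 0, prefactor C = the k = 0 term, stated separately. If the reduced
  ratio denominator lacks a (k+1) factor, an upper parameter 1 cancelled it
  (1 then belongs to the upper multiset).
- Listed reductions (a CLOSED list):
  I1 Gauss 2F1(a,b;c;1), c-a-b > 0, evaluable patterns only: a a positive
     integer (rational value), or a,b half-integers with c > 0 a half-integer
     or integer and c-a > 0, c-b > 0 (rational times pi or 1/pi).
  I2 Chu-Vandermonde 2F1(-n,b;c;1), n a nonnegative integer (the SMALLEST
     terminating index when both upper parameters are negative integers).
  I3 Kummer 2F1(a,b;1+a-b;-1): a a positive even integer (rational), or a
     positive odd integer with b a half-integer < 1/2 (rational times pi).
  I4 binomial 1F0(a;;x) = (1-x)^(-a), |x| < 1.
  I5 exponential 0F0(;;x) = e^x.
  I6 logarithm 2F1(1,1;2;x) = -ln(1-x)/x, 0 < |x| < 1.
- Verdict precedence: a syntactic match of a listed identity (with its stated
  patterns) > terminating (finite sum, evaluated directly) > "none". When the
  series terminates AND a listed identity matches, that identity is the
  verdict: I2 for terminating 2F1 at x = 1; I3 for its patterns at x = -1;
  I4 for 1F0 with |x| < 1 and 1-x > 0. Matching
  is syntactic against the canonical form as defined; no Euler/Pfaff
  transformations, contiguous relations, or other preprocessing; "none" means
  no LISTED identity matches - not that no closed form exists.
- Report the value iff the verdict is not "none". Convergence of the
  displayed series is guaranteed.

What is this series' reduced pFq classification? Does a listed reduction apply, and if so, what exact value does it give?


x = -5/6 here; the reduced form reads 1F0, upper {9/11}, lower {-}, C = -7/3. Verdict at x = -5/6: the binomial series (I4) matches (the 1F0 binomial series: exponent -9/11, x = -5/6). Value: (-7/3) * (11/6)^(-9/11).

The tell: with t_0 = -7/3, the expanded ratio factors over Q; prefactor -7/3, roots give parameters.
Term ratio: r(k) = (-5/6) * (k+9/11) / [(k+1)] - poly over poly, x = (-5/6) from leading terms; C = -7/3 at k = 0.


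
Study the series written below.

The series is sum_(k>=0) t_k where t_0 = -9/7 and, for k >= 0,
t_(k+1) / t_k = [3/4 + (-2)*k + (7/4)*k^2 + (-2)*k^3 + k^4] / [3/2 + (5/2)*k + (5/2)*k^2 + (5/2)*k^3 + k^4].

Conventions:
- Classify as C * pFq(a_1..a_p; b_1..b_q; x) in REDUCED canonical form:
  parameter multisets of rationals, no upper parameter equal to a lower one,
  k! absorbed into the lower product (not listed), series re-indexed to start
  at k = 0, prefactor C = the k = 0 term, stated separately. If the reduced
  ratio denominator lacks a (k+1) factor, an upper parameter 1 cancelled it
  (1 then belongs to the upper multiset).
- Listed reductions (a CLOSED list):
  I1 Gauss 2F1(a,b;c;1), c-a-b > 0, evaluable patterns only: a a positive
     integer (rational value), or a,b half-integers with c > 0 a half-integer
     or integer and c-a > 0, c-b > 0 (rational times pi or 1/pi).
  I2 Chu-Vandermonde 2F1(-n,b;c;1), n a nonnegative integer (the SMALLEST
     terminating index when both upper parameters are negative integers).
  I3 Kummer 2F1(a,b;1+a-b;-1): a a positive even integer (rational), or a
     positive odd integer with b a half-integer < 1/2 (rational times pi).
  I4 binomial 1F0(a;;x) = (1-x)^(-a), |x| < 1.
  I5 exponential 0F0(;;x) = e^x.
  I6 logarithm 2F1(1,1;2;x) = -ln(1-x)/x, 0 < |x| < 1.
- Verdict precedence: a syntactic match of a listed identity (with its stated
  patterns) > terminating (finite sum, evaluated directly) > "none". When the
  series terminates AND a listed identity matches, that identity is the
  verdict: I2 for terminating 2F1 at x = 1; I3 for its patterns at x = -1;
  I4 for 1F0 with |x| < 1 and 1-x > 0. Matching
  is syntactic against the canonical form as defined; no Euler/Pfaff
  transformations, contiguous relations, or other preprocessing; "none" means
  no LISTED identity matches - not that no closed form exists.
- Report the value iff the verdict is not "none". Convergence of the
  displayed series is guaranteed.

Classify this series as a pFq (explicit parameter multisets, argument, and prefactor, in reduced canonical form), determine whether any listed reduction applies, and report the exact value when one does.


Prefactor -9/7, argument 1: 2F1 with upper {-3/2, -1/2} over lower {3/2}. Verdict: Gauss (I1, half-integer pattern) matches (x = 1; upper {-3/2, -1/2} half-integers, c = 3/2 in the evaluable pattern). Hence: (-135/224) * pi.

Key step: from the first term -9/7: roots of the ratio polynomials (C = -9/7, x = 1) are the negated parameters.
Consecutive-term ratio: r(k) = 1 * (k-3/2) (k-1/2) / [(k+3/2) (k+1)] - rational in k, leading ratio 1; with t_0 = -9/7, classification follows.


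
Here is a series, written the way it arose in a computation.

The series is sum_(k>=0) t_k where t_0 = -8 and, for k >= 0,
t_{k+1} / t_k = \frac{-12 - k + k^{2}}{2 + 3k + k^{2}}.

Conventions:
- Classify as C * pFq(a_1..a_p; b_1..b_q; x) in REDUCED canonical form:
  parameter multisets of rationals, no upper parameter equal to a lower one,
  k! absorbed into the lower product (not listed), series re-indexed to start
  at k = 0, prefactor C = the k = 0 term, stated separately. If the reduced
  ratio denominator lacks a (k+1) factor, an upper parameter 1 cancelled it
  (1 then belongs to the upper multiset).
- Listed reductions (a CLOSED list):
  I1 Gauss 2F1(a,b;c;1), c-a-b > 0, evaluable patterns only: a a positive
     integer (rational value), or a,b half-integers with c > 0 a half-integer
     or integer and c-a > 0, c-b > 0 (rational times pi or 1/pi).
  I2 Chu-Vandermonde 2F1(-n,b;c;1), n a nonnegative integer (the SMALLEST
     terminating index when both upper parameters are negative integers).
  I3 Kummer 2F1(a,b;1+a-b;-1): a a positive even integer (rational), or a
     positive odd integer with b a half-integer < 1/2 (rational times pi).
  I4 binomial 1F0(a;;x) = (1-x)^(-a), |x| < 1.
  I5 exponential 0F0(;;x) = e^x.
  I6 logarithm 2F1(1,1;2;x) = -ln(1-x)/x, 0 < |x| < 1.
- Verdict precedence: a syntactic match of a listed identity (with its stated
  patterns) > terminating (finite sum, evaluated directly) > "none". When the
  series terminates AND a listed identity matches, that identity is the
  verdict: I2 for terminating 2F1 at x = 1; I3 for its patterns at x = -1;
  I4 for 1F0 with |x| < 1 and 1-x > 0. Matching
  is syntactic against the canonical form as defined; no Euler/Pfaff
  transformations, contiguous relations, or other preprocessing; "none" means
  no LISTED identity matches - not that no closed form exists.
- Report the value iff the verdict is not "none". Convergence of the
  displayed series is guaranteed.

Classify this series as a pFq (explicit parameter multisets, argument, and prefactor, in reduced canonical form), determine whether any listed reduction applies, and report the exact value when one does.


Classification (C = -8): 2F1 with upper {-4, 3}, lower {2}, argument x = 1. Verdict (x = 1): Chu-Vandermonde (I2) applies (terminating 2F1 at x = 1 with n = 4, b = 3, c = 2). Hence: 0.

Key step: from the first term -8: factor the ratio over Q (prefactor -8): negated roots = parameters.
Step ratio: r(k) = 1 * (k-4) (k+3) / [(k+2) (k+1)] - rational in k, leading ratio 1; with t_0 = -8, classification follows.


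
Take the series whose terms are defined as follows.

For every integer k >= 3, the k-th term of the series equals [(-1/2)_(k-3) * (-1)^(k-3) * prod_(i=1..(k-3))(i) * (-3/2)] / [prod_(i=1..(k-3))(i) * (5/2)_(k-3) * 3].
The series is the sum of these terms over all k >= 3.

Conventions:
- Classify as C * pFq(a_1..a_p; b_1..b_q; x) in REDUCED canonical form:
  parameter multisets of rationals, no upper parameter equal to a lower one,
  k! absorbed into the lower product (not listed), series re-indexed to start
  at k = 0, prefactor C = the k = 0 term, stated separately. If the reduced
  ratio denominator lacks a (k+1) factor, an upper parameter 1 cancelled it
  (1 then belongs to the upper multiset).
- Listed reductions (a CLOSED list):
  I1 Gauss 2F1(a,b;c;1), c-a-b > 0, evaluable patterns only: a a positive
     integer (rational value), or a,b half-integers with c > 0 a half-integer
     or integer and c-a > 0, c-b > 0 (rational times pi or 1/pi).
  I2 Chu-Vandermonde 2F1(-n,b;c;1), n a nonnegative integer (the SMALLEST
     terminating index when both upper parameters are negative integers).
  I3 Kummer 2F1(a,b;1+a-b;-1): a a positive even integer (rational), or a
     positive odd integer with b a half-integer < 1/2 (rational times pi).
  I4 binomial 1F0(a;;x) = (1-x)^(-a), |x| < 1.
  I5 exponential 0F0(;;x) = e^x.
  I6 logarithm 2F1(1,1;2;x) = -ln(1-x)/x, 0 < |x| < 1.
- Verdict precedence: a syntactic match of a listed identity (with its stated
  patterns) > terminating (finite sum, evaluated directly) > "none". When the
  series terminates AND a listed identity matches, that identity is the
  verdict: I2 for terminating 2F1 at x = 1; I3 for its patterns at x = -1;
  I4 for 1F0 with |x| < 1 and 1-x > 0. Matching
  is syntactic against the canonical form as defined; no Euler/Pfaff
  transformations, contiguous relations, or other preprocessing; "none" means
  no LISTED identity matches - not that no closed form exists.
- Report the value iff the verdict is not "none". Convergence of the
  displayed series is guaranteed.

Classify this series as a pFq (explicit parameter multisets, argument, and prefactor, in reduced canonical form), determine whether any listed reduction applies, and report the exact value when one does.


x = -1 here; the reduced form reads 2F1, upper {-1/2, 1}, lower {5/2}, C = -1/2. Verdict: this is the Kummer evaluation I3 (x = -1; c = 5/2 equals 1+a-b for upper {-1/2, 1}: listed pattern). Sum: (-3/16) * pi.

Key observation: with t_0 = -1/2, the constant factors (prefactor -1/2) combine into one prefactor.
Adjacent-term ratio: r(k) = (-1) * (k-1/2) (k+1) / [(k+5/2) (k+1)] - rational; roots negated = parameters, x = (-1), C = -1/2.


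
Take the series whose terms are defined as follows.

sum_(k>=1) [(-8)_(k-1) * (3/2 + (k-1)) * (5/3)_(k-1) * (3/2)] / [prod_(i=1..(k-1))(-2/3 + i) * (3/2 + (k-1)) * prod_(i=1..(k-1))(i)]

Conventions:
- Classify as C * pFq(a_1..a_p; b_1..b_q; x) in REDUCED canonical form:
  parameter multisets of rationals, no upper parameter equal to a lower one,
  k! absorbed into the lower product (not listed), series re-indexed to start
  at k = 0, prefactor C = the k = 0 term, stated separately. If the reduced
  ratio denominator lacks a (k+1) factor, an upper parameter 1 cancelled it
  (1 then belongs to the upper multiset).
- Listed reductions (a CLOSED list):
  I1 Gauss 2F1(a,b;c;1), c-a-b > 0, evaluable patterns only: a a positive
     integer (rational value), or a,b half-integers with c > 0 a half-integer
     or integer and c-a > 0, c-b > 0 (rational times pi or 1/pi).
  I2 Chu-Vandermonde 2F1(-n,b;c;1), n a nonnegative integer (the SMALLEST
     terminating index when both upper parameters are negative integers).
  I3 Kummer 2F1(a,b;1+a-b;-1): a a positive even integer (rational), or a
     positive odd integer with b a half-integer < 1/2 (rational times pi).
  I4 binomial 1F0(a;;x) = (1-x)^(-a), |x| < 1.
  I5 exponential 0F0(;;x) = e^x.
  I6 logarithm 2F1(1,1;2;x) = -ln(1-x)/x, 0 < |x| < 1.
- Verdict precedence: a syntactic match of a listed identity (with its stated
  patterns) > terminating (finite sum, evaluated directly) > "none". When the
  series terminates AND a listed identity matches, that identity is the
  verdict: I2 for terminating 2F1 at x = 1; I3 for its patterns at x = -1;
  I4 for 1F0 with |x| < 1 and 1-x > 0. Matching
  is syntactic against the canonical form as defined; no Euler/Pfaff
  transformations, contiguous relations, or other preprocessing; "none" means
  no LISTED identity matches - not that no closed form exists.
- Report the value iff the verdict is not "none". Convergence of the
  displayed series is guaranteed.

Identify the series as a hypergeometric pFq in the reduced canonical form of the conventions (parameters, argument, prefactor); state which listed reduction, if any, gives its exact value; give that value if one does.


Prefactor 3/2, argument 1: 2F1 with upper {-8, 5/3} over lower {1/3}. Verdict: Vandermonde's identity (I2) matches (terminating 2F1 at x = 1 with n = 8, b = 5/3, c = 1/3). Value: 51/988.

The tell: with t_0 = 3/2, the lower running product (prefactor 3/2) is a rising factorial.
Ratio: r(k) = 1 * (k-8) (k+5/3) / [(k+1/3) (k+1)] - rational in k. x = 1; t_0 = 3/2; negate the roots.


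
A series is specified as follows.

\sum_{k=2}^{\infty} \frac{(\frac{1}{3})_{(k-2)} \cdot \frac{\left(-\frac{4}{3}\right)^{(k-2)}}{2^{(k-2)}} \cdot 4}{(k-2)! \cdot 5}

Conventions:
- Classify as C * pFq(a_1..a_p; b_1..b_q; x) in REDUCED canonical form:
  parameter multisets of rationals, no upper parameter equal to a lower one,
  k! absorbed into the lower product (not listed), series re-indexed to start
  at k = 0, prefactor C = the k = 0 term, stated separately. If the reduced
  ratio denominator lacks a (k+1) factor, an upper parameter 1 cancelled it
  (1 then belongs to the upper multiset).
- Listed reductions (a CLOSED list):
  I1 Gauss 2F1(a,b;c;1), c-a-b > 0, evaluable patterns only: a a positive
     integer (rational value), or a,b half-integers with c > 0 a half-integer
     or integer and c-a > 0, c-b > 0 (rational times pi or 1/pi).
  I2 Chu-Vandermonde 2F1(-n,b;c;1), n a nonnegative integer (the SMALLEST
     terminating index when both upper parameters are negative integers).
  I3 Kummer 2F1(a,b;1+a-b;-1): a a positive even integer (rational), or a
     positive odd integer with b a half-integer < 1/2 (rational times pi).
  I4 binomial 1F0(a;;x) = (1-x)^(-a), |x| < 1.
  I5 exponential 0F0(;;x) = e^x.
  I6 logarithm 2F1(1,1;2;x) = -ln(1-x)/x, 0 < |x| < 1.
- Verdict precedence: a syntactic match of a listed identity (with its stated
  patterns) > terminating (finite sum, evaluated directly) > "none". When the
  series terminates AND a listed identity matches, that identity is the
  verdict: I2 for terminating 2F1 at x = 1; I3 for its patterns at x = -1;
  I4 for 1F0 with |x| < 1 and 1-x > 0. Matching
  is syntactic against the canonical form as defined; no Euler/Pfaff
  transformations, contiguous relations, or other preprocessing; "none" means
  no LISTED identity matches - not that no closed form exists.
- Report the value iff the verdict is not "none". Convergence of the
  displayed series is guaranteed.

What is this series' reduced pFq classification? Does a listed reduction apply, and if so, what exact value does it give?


The series (x = -\frac{2}{3}) is 1F0: upper {\frac{1}{3}}, lower {-}, prefactor \frac{4}{5}. Verdict: binomial (I4) fires (the 1F0 binomial series: exponent -1/3, x = -\frac{2}{3}). Hence: \frac{4}{5} \cdot \left(\frac{5}{3}\right)^{-\frac{1}{3}}.

First insight: t_0 = \frac{4}{5} here, and the constant factors (C = 4/5) combine into one prefactor.
Ratio: r(k) = -\frac{2}{3} * (k+\frac{1}{3}) / [(k+1)] - rational in k, leading ratio -\frac{2}{3}; with t_0 = \frac{4}{5}, classification follows.


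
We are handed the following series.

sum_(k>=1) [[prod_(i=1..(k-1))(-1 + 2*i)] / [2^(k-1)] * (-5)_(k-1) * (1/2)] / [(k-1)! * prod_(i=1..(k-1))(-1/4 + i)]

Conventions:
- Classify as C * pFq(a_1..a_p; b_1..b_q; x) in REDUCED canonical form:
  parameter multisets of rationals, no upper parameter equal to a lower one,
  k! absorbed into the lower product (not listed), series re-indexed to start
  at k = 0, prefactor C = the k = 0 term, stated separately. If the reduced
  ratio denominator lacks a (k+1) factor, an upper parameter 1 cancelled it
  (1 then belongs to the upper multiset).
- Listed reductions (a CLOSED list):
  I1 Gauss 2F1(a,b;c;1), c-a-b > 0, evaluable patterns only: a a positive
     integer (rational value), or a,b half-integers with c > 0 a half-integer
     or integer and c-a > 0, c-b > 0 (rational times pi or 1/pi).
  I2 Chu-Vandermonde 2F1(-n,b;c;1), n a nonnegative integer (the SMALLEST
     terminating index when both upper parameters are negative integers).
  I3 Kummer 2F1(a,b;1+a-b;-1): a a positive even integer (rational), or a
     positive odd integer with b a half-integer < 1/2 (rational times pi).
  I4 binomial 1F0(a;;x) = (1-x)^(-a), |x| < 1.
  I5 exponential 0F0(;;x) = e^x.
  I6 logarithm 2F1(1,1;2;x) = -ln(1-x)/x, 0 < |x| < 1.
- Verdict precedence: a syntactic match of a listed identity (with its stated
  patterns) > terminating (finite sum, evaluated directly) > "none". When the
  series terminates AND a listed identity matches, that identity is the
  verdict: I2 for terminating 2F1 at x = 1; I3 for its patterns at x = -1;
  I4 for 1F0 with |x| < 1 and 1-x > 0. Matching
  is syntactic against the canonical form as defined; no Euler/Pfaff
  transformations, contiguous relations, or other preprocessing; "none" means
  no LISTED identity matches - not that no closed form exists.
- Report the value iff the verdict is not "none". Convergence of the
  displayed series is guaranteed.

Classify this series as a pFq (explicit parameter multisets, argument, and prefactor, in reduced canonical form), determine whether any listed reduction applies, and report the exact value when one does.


At argument 1: a 2F1 with upper {-5, 1/2}, lower {3/4}, scaled by C = 1/2. Verdict: Vandermonde's identity (I2) matches (terminating 2F1 at x = 1 with n = 5, b = 1/2, c = 3/4). Exact value: 221/2926.

Structural cue: with t_0 = 1/2, the odd product 1*3*...*(2k-1) (prefactor 1/2) is 2^k (1/2)_k.
Consecutive-term ratio: r(k) = 1 * (k-5) (k+1/2) / [(k+3/4) (k+1)] ; factor over Q: parameters, x = 1, and C = 1/2.


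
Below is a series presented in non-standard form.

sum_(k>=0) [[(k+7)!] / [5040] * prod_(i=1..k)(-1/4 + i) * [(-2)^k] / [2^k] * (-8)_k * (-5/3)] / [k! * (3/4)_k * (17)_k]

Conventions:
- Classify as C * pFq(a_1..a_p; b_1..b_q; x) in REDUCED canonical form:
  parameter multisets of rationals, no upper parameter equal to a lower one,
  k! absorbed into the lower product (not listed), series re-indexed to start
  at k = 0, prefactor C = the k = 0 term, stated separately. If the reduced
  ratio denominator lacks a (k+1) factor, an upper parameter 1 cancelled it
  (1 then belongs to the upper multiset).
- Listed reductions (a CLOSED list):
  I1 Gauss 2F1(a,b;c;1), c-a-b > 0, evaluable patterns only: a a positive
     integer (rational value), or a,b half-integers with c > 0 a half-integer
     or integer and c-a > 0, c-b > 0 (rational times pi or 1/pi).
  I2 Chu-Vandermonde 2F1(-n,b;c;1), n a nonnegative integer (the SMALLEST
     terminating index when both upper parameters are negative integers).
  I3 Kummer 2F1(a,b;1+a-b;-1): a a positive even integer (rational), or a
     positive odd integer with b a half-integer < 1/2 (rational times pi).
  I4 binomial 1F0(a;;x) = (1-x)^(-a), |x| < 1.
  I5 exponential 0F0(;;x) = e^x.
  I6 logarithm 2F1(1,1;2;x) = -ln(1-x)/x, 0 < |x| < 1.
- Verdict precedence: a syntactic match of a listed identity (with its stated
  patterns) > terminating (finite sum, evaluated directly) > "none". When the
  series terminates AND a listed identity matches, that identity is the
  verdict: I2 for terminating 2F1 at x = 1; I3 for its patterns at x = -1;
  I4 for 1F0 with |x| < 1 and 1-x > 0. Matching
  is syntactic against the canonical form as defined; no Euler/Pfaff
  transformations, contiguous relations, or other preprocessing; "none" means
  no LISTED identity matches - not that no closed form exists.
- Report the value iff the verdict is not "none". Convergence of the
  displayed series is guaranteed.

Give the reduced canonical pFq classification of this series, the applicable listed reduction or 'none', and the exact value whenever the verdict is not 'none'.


At argument -1: a 2F1 with upper {-8, 8}, lower {17}, scaled by C = -5/3. Verdict: this is Kummer's theorem (I3) (x = -1; c = 17 equals 1+a-b for upper {-8, 8}: listed pattern). Exact value: -130/3.

Key step: from the first term -5/3: the parameter 3/4 appears in both the upper and lower lists and cancels.
Ratio: r(k) = (-1) * (k-8) (k+8) / [(k+17) (k+1)] - rational in k, leading ratio (-1); with t_0 = -5/3, classification follows.


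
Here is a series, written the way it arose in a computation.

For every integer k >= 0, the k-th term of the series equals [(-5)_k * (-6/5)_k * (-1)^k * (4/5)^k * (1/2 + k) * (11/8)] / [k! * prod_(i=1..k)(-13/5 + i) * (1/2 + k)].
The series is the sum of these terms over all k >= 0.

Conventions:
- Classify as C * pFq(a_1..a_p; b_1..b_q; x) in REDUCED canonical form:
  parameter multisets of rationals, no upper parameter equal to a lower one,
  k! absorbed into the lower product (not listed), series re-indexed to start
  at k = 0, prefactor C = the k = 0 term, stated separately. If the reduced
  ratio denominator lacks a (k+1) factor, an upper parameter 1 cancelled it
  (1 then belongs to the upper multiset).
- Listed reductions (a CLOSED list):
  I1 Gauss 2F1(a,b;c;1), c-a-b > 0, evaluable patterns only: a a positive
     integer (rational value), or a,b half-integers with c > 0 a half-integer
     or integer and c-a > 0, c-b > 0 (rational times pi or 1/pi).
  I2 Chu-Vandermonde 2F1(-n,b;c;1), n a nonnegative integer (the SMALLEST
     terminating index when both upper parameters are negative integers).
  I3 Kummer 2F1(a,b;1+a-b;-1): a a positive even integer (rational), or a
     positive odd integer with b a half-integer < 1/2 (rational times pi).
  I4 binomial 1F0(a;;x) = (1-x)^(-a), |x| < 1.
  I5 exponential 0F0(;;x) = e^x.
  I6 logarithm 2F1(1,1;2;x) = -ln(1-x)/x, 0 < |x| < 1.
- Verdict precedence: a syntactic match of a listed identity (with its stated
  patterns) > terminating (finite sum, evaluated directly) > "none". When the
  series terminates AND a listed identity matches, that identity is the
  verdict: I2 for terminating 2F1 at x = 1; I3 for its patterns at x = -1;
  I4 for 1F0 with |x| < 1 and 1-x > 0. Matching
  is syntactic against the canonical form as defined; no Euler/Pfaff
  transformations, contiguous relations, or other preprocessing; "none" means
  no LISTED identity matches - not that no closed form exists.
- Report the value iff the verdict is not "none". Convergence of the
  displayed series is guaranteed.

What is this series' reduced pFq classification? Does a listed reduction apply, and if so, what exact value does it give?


x = -4/5 here; the reduced form reads 2F1, upper {-5, -6/5}, lower {-8/5}, C = 11/8. Verdict: terminating at k = 5: the factor (-5)_k kills every later term; summing the 6 survivors is exact. Sum: 584859/43750.

Structural cue: from the first term 11/8: the lower running product (prefactor 11/8) is a rising factorial.
Term ratio: r(k) = (-4/5) * (k-5) (k-6/5) / [(k-8/5) (k+1)] ; factor over Q: parameters, x = (-4/5), and C = 11/8.


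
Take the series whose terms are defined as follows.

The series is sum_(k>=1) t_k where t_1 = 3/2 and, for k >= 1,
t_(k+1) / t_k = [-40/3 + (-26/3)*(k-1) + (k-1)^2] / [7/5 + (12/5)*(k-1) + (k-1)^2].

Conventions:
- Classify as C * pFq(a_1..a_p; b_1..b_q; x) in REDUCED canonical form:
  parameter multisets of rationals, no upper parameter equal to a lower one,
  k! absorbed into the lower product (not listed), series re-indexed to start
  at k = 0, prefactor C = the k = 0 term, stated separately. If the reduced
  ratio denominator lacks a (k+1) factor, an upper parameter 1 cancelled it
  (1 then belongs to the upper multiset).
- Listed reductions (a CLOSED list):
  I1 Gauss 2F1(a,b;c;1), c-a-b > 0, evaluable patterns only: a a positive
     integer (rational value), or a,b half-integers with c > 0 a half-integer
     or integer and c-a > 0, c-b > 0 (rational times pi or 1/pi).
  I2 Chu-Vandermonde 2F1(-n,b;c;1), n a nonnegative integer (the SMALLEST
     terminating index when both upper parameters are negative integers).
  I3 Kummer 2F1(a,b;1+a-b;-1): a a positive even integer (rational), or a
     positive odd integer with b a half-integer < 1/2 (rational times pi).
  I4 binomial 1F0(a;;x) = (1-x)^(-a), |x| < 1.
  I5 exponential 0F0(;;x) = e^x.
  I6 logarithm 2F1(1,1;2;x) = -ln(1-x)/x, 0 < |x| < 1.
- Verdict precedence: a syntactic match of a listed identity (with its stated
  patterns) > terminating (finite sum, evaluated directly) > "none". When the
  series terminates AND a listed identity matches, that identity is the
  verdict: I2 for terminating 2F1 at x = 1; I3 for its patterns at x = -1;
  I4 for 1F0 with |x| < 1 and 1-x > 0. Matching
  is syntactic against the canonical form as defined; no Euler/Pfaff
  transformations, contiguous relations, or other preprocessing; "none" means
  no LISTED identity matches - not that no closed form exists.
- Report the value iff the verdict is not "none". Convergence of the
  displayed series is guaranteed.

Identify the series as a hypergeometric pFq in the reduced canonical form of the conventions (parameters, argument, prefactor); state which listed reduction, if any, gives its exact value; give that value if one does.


Reduced: x = 1, 2F1, upper = {-10, 4/3}, lower = {7/5}, C = 3/2. Verdict: Vandermonde's identity (I2) matches (terminating 2F1 at x = 1 with n = 10, b = 4/3, c = 7/5). Sum: 481771961/116446163274.

Key observation: from the first term 3/2: the expanded ratio factors over Q; prefactor 3/2, roots give parameters.
Term ratio: r(k) = 1 * (k-10) (k+4/3) / [(k+7/5) (k+1)] ; factor over Q: parameters, x = 1, and C = 3/2.


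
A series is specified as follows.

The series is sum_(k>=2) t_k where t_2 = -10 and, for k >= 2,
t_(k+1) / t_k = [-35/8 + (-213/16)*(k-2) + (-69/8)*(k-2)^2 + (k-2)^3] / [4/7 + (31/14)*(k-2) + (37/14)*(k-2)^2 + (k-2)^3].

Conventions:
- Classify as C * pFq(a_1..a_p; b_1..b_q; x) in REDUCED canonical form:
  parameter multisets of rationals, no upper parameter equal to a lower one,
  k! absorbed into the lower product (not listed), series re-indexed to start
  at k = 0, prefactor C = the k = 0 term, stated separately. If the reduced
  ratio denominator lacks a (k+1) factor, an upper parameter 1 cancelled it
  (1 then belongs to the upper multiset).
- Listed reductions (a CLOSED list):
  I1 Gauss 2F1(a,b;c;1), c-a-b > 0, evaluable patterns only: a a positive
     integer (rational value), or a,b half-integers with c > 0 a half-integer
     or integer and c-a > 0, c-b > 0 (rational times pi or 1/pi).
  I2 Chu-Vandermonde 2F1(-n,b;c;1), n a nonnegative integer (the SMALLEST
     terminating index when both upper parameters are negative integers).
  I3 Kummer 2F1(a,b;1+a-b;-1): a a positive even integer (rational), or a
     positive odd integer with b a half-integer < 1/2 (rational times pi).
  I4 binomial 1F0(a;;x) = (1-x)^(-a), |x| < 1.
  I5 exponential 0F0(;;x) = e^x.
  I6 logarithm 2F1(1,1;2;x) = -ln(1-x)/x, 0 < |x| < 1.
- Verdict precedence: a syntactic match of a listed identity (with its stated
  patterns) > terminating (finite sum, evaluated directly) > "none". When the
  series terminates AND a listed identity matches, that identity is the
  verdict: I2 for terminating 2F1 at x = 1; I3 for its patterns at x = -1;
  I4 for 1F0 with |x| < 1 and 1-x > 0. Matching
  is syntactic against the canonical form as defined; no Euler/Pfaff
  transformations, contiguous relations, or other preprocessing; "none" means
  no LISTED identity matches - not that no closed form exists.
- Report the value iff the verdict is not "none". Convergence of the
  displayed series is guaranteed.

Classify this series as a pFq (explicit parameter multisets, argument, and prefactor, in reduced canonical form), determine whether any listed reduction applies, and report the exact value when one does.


Classification (C = -10): 2F1 with upper {-10, 7/8}, lower {8/7}, argument x = 1. Verdict: Chu-Vandermonde (I2) fires (terminating 2F1 at x = 1 with n = 10, b = 7/8, c = 8/7). Exact value: -37878968892651237/104202915987587072.

First insight: from the first term -10: roots of the ratio polynomials (prefactor -10) are the negated parameters.
Ratio: r(k) = 1 * (k-10) (k+7/8) / [(k+8/7) (k+1)] ; factor over Q: parameters, x = 1, and C = -10.
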